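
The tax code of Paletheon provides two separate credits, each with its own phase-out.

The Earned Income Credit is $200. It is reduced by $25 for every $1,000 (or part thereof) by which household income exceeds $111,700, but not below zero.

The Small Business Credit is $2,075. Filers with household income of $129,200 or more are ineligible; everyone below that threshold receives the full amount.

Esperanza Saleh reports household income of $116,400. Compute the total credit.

$2,150

Earned Income Credit: income exceeds $111,700 by $4,700, which is 5 full-or-partial $1,000 increments; reduction = 5 × $25 = $125, leaving $75.
Small Business Credit: $116,400 is below the $129,200 cutoff, so the full $2,075 applies.
Total: $75 + $2,075 = $2,150.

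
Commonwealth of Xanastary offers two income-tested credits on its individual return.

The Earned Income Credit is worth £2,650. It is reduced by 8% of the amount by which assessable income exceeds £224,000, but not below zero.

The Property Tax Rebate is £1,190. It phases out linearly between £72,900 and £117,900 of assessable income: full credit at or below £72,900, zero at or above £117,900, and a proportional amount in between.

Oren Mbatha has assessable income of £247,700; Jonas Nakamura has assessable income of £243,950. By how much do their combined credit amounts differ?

Oren (£247,700): Earned Income Credit: 8% of the £23,700 excess over £224,000 is £1,896; credit = £2,650 − £1,896 = £754. Property Tax Rebate: £247,700 is at or above £117,900, so the credit is £0. total £754 + £0 = £754
Jonas (£243,950): Earned Income Credit: 8% of the £19,950 excess over £224,000 is £1,596; credit = £2,650 − £1,596 = £1,054. Property Tax Rebate: £243,950 is at or above £117,900, so the credit is £0. total £1,054 + £0 = £1,054
Difference: |£754 − £1,054| = £300.

£300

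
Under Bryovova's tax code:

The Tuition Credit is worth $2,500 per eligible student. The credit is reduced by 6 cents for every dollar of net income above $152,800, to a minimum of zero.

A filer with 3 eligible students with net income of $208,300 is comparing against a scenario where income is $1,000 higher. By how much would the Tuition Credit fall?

At $208,300 — base = 3 × $2,500 = $7,500. 6% of the $55,500 excess over $152,800 is $3,330; credit = $7,500 − $3,330 = $4,170.
At $209,300 — base = 3 × $2,500 = $7,500. 6% of the $56,500 excess over $152,800 is $3,390; credit = $7,500 − $3,390 = $4,110.
Lost: $4,170 − $4,110 = $60.

$60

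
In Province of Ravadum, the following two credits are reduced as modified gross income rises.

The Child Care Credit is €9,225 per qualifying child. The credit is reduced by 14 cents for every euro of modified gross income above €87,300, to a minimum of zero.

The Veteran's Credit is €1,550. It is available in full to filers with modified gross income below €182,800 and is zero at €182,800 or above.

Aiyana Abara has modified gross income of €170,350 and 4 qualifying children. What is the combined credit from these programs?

Child Care Credit: base = 4 × €9,225 = €36,900. 14% of the €83,050 excess over €87,300 is €11,627; credit = €36,900 − €11,627 = €25,273.
Veteran's Credit: €170,350 is below the €182,800 cutoff, so the full €1,550 applies.
Total: €25,273 + €1,550 = €26,823.

€26,823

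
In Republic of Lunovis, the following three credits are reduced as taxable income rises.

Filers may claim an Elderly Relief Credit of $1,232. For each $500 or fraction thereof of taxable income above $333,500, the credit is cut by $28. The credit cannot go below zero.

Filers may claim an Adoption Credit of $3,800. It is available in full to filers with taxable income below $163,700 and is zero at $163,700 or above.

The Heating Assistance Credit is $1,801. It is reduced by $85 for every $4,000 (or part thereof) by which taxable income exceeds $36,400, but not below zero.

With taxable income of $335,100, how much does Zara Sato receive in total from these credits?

Elderly Relief Credit: income exceeds $333,500 by $1,600, which is 4 full-or-partial $500 increments; reduction = 4 × $28 = $112, leaving $1,120.
Adoption Credit: $335,100 meets or exceeds the $163,700 cutoff, so the credit is $0.
Heating Assistance Credit: income exceeds $36,400 by $298,700 → 75 increments × $85 = $6,375 ≥ base, so the credit is $0.
Total: $1,120 + $0 + $0 = $1,120.

$1,120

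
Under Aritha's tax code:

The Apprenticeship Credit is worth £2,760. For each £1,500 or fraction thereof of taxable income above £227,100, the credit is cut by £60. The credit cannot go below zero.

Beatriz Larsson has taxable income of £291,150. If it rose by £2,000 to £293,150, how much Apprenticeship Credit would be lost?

£120

At £291,150 — income exceeds £227,100 by £64,050, which is 43 full-or-partial £1,500 increments; reduction = 43 × £60 = £2,580, leaving £180.
At £293,150 — income exceeds £227,100 by £66,050, which is 45 full-or-partial £1,500 increments; reduction = 45 × £60 = £2,700, leaving £60.
Lost: £180 − £60 = £120.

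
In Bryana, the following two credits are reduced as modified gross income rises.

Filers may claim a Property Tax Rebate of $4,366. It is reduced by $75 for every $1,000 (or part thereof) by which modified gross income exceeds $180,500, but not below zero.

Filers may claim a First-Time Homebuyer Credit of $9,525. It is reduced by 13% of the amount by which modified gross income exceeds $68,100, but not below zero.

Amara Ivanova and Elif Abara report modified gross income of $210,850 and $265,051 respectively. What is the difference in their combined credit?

Amara ($210,850): Property Tax Rebate: income exceeds $180,500 by $30,350, which is 31 full-or-partial $1,000 increments; reduction = 31 × $75 = $2,325, leaving $2,041. First-Time Homebuyer Credit: 13% of the $142,750 excess over $68,100 is $18,557.50 ≥ base, so the credit is $0. total $2,041 + $0 = $2,041
Elif ($265,051): Property Tax Rebate: income exceeds $180,500 by $84,551 → 85 increments × $75 = $6,375 ≥ base, so the credit is $0. First-Time Homebuyer Credit: 13% of the $196,951 excess over $68,100 is $25,603.63 ≥ base, so the credit is $0. total $0 + $0 = $0
Difference: |$2,041 − $0| = $2,041.

$2,041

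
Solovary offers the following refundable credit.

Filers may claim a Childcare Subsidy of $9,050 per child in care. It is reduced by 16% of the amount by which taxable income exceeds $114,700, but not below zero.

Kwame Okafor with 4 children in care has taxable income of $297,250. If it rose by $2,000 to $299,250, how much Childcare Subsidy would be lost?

$320

At $297,250 — base = 4 × $9,050 = $36,200. 16% of the $182,550 excess over $114,700 is $29,208; credit = $36,200 − $29,208 = $6,992.
At $299,250 — base = 4 × $9,050 = $36,200. 16% of the $184,550 excess over $114,700 is $29,528; credit = $36,200 − $29,528 = $6,672.
Lost: $6,992 − $6,672 = $320.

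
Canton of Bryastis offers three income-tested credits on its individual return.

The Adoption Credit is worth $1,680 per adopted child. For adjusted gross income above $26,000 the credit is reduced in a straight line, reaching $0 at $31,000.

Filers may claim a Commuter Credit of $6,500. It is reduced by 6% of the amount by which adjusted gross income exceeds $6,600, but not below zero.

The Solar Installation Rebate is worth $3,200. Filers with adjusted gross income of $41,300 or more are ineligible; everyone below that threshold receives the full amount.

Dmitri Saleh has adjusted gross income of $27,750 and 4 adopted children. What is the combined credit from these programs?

Adoption Credit: base = 4 × $1,680 = $6,720. $27,750 is $1,750 into a $5,000 phase-out range, leaving 3,250/5,000 of the credit: $6,720 × 3,250/5,000 = $4,368.
Commuter Credit: 6% of the $21,150 excess over $6,600 is $1,269; credit = $6,500 − $1,269 = $5,231.
Solar Installation Rebate: $27,750 is below the $41,300 cutoff, so the full $3,200 applies.
Total: $4,368 + $5,231 + $3,200 = $12,799.

$12,799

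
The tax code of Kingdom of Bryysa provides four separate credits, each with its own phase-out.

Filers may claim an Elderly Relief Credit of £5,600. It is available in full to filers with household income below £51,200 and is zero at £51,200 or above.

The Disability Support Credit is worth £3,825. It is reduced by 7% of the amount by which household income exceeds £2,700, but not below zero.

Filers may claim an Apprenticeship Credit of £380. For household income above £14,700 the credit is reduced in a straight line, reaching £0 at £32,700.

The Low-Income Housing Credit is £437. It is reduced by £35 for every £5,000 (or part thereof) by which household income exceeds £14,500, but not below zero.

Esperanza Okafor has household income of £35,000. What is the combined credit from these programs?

£7,426

Elderly Relief Credit: £35,000 is below the £51,200 cutoff, so the full £5,600 applies.
Disability Support Credit: 7% of the £32,300 excess over £2,700 is £2,261; credit = £3,825 − £2,261 = £1,564.
Apprenticeship Credit: £35,000 is at or above £32,700, so the credit is £0.
Low-Income Housing Credit: income exceeds £14,500 by £20,500, which is 5 full-or-partial £5,000 increments; reduction = 5 × £35 = £175, leaving £262.
Total: £5,600 + £1,564 + £0 + £262 = £7,426.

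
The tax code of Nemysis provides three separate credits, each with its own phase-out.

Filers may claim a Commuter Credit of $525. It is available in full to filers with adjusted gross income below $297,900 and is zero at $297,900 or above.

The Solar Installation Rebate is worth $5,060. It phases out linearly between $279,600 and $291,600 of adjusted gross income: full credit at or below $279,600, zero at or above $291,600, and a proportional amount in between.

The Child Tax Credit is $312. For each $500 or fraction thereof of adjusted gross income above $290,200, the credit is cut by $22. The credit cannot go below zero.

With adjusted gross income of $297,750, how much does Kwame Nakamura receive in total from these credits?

Commuter Credit: $297,750 is below the $297,900 cutoff, so the full $525 applies.
Solar Installation Rebate: $297,750 is at or above $291,600, so the credit is $0.
Child Tax Credit: income exceeds $290,200 by $7,550 → 16 increments × $22 = $352 ≥ base, so the credit is $0.
Total: $525 + $0 + $0 = $525.

$525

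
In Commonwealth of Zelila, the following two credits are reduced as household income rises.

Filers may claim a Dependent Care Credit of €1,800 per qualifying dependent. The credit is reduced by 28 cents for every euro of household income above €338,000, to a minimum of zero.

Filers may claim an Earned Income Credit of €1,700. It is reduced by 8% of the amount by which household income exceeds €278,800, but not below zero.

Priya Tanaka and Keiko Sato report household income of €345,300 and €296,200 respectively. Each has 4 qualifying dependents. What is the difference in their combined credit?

€2,352

Priya (€345,300): Dependent Care Credit: base = 4 × €1,800 = €7,200. 28% of the €7,300 excess over €338,000 is €2,044; credit = €7,200 − €2,044 = €5,156. Earned Income Credit: 8% of the €66,500 excess over €278,800 is €5,320 ≥ base, so the credit is €0. total €5,156 + €0 = €5,156
Keiko (€296,200): Dependent Care Credit: base = 4 × €1,800 = €7,200. €296,200 is at or below the €338,000 threshold, so the full €7,200 applies. Earned Income Credit: 8% of the €17,400 excess over €278,800 is €1,392; credit = €1,700 − €1,392 = €308. total €7,200 + €308 = €7,508
Difference: |€5,156 − €7,508| = €2,352.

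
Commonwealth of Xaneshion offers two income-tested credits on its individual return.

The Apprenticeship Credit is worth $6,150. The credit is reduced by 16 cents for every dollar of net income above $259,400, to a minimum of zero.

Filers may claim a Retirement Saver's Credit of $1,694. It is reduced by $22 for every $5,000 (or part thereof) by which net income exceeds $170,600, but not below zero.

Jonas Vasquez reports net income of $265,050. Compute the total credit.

Apprenticeship Credit: 16% of the $5,650 excess over $259,400 is $904; credit = $6,150 − $904 = $5,246.
Retirement Saver's Credit: income exceeds $170,600 by $94,450, which is 19 full-or-partial $5,000 increments; reduction = 19 × $22 = $418, leaving $1,276.
Total: $5,246 + $1,276 = $6,522.

$6,522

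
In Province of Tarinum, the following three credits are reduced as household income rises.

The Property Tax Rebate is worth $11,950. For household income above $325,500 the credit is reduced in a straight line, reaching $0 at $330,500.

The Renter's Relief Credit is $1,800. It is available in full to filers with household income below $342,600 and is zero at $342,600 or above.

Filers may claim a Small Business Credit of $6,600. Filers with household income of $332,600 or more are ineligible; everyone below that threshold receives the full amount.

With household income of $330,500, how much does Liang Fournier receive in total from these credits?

Property Tax Rebate: $330,500 is at or above $330,500, so the credit is $0.
Renter's Relief Credit: $330,500 is below the $342,600 cutoff, so the full $1,800 applies.
Small Business Credit: $330,500 is below the $332,600 cutoff, so the full $6,600 applies.
Total: $0 + $1,800 + $6,600 = $8,400.

$8,400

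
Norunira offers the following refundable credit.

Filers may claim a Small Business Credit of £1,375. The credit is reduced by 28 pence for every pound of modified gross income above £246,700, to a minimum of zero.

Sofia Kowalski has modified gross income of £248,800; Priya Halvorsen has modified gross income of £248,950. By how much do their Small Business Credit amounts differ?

Sofia (£248,800): Small Business Credit: 28% of the £2,100 excess over £246,700 is £588; credit = £1,375 − £588 = £787.
Priya (£248,950): Small Business Credit: 28% of the £2,250 excess over £246,700 is £630; credit = £1,375 − £630 = £745.
Difference: |£787 − £745| = £42.

£42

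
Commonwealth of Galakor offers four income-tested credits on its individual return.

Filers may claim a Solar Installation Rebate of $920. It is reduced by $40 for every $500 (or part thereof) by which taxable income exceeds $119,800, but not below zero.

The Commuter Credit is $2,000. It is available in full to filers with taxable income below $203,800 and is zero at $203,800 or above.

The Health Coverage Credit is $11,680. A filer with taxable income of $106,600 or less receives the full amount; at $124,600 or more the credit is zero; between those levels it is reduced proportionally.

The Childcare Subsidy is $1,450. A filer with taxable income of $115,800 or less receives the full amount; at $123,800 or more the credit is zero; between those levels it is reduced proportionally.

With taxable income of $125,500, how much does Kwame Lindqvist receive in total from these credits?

Solar Installation Rebate: income exceeds $119,800 by $5,700, which is 12 full-or-partial $500 increments; reduction = 12 × $40 = $480, leaving $440.
Commuter Credit: $125,500 is below the $203,800 cutoff, so the full $2,000 applies.
Health Coverage Credit: $125,500 is at or above $124,600, so the credit is $0.
Childcare Subsidy: $125,500 is at or above $123,800, so the credit is $0.
Total: $440 + $2,000 + $0 + $0 = $2,440.

$2,440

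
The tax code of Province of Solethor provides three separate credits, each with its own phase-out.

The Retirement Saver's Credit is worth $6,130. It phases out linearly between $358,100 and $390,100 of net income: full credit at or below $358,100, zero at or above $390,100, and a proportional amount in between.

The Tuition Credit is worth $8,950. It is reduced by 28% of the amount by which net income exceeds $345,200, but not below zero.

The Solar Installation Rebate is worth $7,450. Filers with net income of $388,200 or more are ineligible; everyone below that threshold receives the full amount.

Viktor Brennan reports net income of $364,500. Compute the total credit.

Retirement Saver's Credit: $364,500 is $6,400 into a $32,000 phase-out range, leaving 25,600/32,000 of the credit: $6,130 × 25,600/32,000 = $4,904.
Tuition Credit: 28% of the $19,300 excess over $345,200 is $5,404; credit = $8,950 − $5,404 = $3,546.
Solar Installation Rebate: $364,500 is below the $388,200 cutoff, so the full $7,450 applies.
Total: $4,904 + $3,546 + $7,450 = $15,900.

$15,900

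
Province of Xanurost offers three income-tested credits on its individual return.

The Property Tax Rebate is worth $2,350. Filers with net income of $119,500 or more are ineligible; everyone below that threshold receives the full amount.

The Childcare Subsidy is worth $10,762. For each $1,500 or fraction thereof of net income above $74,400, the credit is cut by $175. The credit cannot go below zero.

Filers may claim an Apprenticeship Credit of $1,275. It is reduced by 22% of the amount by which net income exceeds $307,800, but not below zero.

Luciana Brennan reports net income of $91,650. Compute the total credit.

$12,287

Property Tax Rebate: $91,650 is below the $119,500 cutoff, so the full $2,350 applies.
Childcare Subsidy: income exceeds $74,400 by $17,250, which is 12 full-or-partial $1,500 increments; reduction = 12 × $175 = $2,100, leaving $8,662.
Apprenticeship Credit: $91,650 is at or below the $307,800 threshold, so the full $1,275 applies.
Total: $2,350 + $8,662 + $1,275 = $12,287.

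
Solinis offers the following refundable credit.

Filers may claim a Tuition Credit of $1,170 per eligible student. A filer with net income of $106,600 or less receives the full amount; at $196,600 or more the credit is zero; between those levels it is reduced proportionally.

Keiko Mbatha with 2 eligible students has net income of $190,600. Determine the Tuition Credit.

$156

Tuition Credit: base = 2 × $1,170 = $2,340. $190,600 is $84,000 into a $90,000 phase-out range, leaving 6,000/90,000 of the credit: $2,340 × 6,000/90,000 = $156.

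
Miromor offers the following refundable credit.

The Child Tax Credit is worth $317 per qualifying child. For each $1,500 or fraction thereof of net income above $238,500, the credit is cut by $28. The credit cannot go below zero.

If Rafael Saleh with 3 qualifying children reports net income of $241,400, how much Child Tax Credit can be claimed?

Child Tax Credit: base = 3 × $317 = $951. income exceeds $238,500 by $2,900, which is 2 full-or-partial $1,500 increments; reduction = 2 × $28 = $56, leaving $895.

$895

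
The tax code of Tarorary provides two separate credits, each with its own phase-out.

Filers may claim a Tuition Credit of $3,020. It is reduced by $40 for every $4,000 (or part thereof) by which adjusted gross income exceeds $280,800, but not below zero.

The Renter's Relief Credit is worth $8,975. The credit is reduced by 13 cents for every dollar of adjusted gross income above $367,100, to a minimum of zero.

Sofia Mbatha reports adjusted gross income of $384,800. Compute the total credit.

$8,654

Tuition Credit: income exceeds $280,800 by $104,000, which is 26 full-or-partial $4,000 increments; reduction = 26 × $40 = $1,040, leaving $1,980.
Renter's Relief Credit: 13% of the $17,700 excess over $367,100 is $2,301; credit = $8,975 − $2,301 = $6,674.
Total: $1,980 + $6,674 = $8,654.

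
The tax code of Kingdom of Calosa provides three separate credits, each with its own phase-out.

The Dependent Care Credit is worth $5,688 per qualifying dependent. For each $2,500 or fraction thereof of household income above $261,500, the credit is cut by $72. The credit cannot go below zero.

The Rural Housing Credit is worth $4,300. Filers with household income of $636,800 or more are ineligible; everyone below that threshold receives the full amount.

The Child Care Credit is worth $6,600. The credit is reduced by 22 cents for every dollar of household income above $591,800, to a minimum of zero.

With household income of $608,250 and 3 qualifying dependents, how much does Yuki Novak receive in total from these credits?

Dependent Care Credit: base = 3 × $5,688 = $17,064. income exceeds $261,500 by $346,750, which is 139 full-or-partial $2,500 increments; reduction = 139 × $72 = $10,008, leaving $7,056.
Rural Housing Credit: $608,250 is below the $636,800 cutoff, so the full $4,300 applies.
Child Care Credit: 22% of the $16,450 excess over $591,800 is $3,619; credit = $6,600 − $3,619 = $2,981.
Total: $7,056 + $4,300 + $2,981 = $14,337.

$14,337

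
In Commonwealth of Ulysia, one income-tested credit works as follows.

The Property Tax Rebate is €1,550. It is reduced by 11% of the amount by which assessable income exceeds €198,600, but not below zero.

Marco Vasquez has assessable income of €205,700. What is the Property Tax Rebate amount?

Property Tax Rebate: 11% of the €7,100 excess over €198,600 is €781; credit = €1,550 − €781 = €769.

€769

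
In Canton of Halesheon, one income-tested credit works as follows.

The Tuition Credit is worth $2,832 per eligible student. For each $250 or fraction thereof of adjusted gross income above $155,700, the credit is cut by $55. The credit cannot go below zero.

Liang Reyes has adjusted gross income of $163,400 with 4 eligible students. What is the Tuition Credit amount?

Tuition Credit: base = 4 × $2,832 = $11,328. income exceeds $155,700 by $7,700, which is 31 full-or-partial $250 increments; reduction = 31 × $55 = $1,705, leaving $9,623.

$9,623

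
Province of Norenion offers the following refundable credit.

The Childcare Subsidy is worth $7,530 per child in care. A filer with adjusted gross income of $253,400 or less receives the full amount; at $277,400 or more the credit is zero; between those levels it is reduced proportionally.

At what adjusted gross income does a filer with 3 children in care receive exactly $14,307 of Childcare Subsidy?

Full credit = 3 × $7,530 = $22,590.
$14,307 is 14,307/22,590 of the full $22,590, so 8,283/22,590 of the $24,000 range has been used: income = $253,400 + $24,000 × 8,283/22,590 = $262,200.

$262,200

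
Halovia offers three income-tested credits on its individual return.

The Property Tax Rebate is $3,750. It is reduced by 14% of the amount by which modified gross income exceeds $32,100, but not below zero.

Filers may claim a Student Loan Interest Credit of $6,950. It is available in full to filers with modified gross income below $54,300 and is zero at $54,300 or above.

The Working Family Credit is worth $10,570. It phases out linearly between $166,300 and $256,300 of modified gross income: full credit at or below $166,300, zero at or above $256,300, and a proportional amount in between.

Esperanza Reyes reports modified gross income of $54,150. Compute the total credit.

Property Tax Rebate: 14% of the $22,050 excess over $32,100 is $3,087; credit = $3,750 − $3,087 = $663.
Student Loan Interest Credit: $54,150 is below the $54,300 cutoff, so the full $6,950 applies.
Working Family Credit: $54,150 is at or below the $166,300 threshold, so the full $10,570 applies.
Total: $663 + $6,950 + $10,570 = $18,183.

$18,183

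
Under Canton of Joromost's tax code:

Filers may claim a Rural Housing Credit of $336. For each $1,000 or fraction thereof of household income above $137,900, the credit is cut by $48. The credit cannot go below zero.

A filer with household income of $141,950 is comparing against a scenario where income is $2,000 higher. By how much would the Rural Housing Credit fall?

$96

At $141,950 — income exceeds $137,900 by $4,050, which is 5 full-or-partial $1,000 increments; reduction = 5 × $48 = $240, leaving $96.
At $143,950 — income exceeds $137,900 by $6,050 → 7 increments × $48 = $336 ≥ base, so the credit is $0.
Lost: $96 − $0 = $96.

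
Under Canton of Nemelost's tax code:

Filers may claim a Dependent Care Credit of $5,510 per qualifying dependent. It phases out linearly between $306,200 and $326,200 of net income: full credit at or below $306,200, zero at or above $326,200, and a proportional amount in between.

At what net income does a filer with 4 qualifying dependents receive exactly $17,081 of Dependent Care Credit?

Full credit = 4 × $5,510 = $22,040.
$17,081 is 17,081/22,040 of the full $22,040, so 4,959/22,040 of the $20,000 range has been used: income = $306,200 + $20,000 × 4,959/22,040 = $310,700.

$310,700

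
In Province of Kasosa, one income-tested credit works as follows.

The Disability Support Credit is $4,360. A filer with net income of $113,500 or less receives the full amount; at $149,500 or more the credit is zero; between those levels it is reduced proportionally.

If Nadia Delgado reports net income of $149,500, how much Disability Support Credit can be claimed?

$0

Disability Support Credit: $149,500 is at or above $149,500, so the credit is $0.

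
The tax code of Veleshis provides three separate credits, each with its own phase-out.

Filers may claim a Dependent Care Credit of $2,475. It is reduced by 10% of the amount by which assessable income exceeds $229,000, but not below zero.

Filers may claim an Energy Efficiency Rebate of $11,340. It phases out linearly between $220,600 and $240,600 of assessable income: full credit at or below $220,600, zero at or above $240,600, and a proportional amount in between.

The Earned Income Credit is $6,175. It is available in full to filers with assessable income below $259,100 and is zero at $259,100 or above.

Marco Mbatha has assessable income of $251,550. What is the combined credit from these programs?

$6,395

Dependent Care Credit: 10% of the $22,550 excess over $229,000 is $2,255; credit = $2,475 − $2,255 = $220.
Energy Efficiency Rebate: $251,550 is at or above $240,600, so the credit is $0.
Earned Income Credit: $251,550 is below the $259,100 cutoff, so the full $6,175 applies.
Total: $220 + $0 + $6,175 = $6,395.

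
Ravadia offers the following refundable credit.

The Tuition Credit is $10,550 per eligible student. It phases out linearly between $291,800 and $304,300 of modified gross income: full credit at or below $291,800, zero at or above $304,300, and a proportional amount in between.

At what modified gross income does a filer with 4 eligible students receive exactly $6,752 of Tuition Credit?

$302,300

Full credit = 4 × $10,550 = $42,200.
$6,752 is 6,752/42,200 of the full $42,200, so 35,448/42,200 of the $12,500 range has been used: income = $291,800 + $12,500 × 35,448/42,200 = $302,300.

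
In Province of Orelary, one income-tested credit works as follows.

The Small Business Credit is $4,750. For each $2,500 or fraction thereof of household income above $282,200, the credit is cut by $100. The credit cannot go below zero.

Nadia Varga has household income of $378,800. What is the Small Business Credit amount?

Small Business Credit: income exceeds $282,200 by $96,600, which is 39 full-or-partial $2,500 increments; reduction = 39 × $100 = $3,900, leaving $850.

$850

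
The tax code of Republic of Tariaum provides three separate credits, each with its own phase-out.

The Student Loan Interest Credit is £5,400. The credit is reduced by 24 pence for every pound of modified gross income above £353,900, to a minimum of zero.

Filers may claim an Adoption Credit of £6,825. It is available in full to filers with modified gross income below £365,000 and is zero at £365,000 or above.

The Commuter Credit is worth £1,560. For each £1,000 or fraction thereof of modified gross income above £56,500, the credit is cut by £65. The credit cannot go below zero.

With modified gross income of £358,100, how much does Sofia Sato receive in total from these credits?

Student Loan Interest Credit: 24% of the £4,200 excess over £353,900 is £1,008; credit = £5,400 − £1,008 = £4,392.
Adoption Credit: £358,100 is below the £365,000 cutoff, so the full £6,825 applies.
Commuter Credit: income exceeds £56,500 by £301,600 → 302 increments × £65 = £19,630 ≥ base, so the credit is £0.
Total: £4,392 + £6,825 + £0 = £11,217.

£11,217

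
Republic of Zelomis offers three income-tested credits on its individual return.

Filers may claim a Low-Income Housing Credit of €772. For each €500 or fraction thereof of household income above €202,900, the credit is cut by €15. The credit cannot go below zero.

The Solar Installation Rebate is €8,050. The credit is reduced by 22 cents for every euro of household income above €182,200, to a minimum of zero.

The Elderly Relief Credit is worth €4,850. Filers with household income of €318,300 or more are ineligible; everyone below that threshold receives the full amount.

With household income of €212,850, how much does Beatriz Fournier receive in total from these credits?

Low-Income Housing Credit: income exceeds €202,900 by €9,950, which is 20 full-or-partial €500 increments; reduction = 20 × €15 = €300, leaving €472.
Solar Installation Rebate: 22% of the €30,650 excess over €182,200 is €6,743; credit = €8,050 − €6,743 = €1,307.
Elderly Relief Credit: €212,850 is below the €318,300 cutoff, so the full €4,850 applies.
Total: €472 + €1,307 + €4,850 = €6,629.

€6,629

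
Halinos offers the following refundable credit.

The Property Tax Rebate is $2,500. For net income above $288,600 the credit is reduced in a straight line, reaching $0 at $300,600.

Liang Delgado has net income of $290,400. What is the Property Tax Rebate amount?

Property Tax Rebate: $290,400 is $1,800 into a $12,000 phase-out range, leaving 10,200/12,000 of the credit: $2,500 × 10,200/12,000 = $2,125.

$2,125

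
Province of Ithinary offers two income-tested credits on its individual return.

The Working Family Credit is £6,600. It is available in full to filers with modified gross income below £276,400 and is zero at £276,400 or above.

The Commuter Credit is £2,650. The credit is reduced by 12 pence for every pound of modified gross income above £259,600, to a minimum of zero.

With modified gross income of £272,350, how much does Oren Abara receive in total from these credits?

£7,720

Working Family Credit: £272,350 is below the £276,400 cutoff, so the full £6,600 applies.
Commuter Credit: 12% of the £12,750 excess over £259,600 is £1,530; credit = £2,650 − £1,530 = £1,120.
Total: £6,600 + £1,120 = £7,720.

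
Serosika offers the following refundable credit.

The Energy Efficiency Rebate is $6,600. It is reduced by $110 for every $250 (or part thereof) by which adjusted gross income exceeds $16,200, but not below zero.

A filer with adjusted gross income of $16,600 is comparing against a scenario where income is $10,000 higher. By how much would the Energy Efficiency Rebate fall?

At $16,600 — income exceeds $16,200 by $400, which is 2 full-or-partial $250 increments; reduction = 2 × $110 = $220, leaving $6,380.
At $26,600 — income exceeds $16,200 by $10,400, which is 42 full-or-partial $250 increments; reduction = 42 × $110 = $4,620, leaving $1,980.
Lost: $6,380 − $1,980 = $4,400.

$4,400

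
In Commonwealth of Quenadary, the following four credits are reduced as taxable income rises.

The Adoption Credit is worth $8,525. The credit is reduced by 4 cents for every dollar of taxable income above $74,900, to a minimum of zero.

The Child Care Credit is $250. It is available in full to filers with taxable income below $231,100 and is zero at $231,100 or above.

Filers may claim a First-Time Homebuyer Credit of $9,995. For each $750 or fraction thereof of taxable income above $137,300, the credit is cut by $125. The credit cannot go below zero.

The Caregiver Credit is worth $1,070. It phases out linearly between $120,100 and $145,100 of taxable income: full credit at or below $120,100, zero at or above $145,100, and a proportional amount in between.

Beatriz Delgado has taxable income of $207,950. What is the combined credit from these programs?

Adoption Credit: 4% of the $133,050 excess over $74,900 is $5,322; credit = $8,525 − $5,322 = $3,203.
Child Care Credit: $207,950 is below the $231,100 cutoff, so the full $250 applies.
First-Time Homebuyer Credit: income exceeds $137,300 by $70,650 → 95 increments × $125 = $11,875 ≥ base, so the credit is $0.
Caregiver Credit: $207,950 is at or above $145,100, so the credit is $0.
Total: $3,203 + $250 + $0 + $0 = $3,453.

$3,453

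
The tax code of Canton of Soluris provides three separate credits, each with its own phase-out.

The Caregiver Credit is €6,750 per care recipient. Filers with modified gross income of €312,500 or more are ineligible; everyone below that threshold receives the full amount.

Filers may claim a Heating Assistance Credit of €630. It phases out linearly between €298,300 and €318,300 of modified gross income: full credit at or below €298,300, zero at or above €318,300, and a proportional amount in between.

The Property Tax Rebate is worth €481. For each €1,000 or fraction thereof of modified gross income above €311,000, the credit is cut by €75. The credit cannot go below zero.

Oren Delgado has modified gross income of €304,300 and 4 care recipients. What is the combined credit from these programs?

Caregiver Credit: base = 4 × €6,750 = €27,000. €304,300 is below the €312,500 cutoff, so the full €27,000 applies.
Heating Assistance Credit: €304,300 is €6,000 into a €20,000 phase-out range, leaving 14,000/20,000 of the credit: €630 × 14,000/20,000 = €441.
Property Tax Rebate: €304,300 is at or below the €311,000 threshold, so the full €481 applies.
Total: €27,000 + €441 + €481 = €27,922.

€27,922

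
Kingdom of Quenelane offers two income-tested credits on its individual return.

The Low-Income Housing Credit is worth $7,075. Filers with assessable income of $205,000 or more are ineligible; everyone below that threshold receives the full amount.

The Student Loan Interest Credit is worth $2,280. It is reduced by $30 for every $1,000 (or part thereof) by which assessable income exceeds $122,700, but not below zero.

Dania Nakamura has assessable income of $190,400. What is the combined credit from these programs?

$7,315

Low-Income Housing Credit: $190,400 is below the $205,000 cutoff, so the full $7,075 applies.
Student Loan Interest Credit: income exceeds $122,700 by $67,700, which is 68 full-or-partial $1,000 increments; reduction = 68 × $30 = $2,040, leaving $240.
Total: $7,075 + $240 = $7,315.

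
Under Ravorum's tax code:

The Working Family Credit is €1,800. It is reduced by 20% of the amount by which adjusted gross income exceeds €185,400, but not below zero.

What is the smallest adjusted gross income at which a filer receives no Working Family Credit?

€194,400

The credit falls by 20% of each euro above €185,400, so it reaches zero when the excess is €1,800 / 20% = €9,000: income = €185,400 + €9,000 = €194,400.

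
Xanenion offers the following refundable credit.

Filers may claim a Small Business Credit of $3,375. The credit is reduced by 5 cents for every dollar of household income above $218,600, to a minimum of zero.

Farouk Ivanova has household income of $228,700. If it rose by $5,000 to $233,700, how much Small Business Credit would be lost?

At $228,700 — 5% of the $10,100 excess over $218,600 is $505; credit = $3,375 − $505 = $2,870.
At $233,700 — 5% of the $15,100 excess over $218,600 is $755; credit = $3,375 − $755 = $2,620.
Lost: $2,870 − $2,620 = $250.

$250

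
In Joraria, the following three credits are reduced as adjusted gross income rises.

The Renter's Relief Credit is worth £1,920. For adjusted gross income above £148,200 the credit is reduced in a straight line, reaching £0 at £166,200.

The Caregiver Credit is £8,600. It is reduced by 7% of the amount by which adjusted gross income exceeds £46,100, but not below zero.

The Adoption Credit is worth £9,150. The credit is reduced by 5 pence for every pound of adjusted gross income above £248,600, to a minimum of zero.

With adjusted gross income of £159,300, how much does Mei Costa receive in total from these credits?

Renter's Relief Credit: £159,300 is £11,100 into a £18,000 phase-out range, leaving 6,900/18,000 of the credit: £1,920 × 6,900/18,000 = £736.
Caregiver Credit: 7% of the £113,200 excess over £46,100 is £7,924; credit = £8,600 − £7,924 = £676.
Adoption Credit: £159,300 is at or below the £248,600 threshold, so the full £9,150 applies.
Total: £736 + £676 + £9,150 = £10,562.

£10,562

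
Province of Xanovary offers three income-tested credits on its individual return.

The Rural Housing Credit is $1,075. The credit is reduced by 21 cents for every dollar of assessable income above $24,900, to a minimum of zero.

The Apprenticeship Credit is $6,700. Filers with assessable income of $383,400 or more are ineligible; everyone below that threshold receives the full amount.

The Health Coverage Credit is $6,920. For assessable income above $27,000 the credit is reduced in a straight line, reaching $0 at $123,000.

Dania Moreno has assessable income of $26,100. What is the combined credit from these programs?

Rural Housing Credit: 21% of the $1,200 excess over $24,900 is $252; credit = $1,075 − $252 = $823.
Apprenticeship Credit: $26,100 is below the $383,400 cutoff, so the full $6,700 applies.
Health Coverage Credit: $26,100 is at or below the $27,000 threshold, so the full $6,920 applies.
Total: $823 + $6,700 + $6,920 = $14,443.

$14,443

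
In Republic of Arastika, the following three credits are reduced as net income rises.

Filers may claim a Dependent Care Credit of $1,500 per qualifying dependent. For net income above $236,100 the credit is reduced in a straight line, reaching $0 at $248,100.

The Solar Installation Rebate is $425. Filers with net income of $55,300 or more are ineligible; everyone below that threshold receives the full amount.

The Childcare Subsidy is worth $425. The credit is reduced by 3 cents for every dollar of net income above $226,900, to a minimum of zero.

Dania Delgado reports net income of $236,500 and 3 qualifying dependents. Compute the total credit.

Dependent Care Credit: base = 3 × $1,500 = $4,500. $236,500 is $400 into a $12,000 phase-out range, leaving 11,600/12,000 of the credit: $4,500 × 11,600/12,000 = $4,350.
Solar Installation Rebate: $236,500 meets or exceeds the $55,300 cutoff, so the credit is $0.
Childcare Subsidy: 3% of the $9,600 excess over $226,900 is $288; credit = $425 − $288 = $137.
Total: $4,350 + $0 + $137 = $4,487.

$4,487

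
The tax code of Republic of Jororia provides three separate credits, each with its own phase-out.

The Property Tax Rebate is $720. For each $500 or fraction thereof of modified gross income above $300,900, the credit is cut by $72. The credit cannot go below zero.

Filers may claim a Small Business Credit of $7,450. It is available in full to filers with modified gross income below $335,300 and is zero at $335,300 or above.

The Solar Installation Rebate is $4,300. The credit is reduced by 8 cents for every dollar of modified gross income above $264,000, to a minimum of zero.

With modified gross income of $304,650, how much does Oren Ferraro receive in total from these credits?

Property Tax Rebate: income exceeds $300,900 by $3,750, which is 8 full-or-partial $500 increments; reduction = 8 × $72 = $576, leaving $144.
Small Business Credit: $304,650 is below the $335,300 cutoff, so the full $7,450 applies.
Solar Installation Rebate: 8% of the $40,650 excess over $264,000 is $3,252; credit = $4,300 − $3,252 = $1,048.
Total: $144 + $7,450 + $1,048 = $8,642.

$8,642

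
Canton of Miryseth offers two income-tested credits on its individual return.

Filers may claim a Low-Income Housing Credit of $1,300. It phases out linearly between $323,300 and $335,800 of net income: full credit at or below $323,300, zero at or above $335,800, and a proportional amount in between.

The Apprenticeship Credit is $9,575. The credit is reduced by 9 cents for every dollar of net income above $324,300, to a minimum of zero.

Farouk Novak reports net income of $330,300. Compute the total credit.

$9,607

Low-Income Housing Credit: $330,300 is $7,000 into a $12,500 phase-out range, leaving 5,500/12,500 of the credit: $1,300 × 5,500/12,500 = $572.
Apprenticeship Credit: 9% of the $6,000 excess over $324,300 is $540; credit = $9,575 − $540 = $9,035.
Total: $572 + $9,035 = $9,607.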